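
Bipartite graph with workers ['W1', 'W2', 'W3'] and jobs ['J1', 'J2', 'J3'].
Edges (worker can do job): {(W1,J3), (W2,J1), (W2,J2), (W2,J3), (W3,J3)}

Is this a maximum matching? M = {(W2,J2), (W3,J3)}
Yes, size 2 is maximum

Proposed matching has size 2.
Maximum matching size for this graph: 2.

This is a maximum matching.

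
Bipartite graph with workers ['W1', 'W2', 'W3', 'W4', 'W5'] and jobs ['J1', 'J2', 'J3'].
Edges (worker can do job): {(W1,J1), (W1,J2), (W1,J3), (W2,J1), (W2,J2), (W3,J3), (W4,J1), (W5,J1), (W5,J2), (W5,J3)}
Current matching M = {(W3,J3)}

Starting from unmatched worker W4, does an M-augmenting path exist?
Yes: W4 → J1

An M-augmenting path alternates non-matching / matching edges, starting and ending at unmatched vertices.
Path: W4 → J1
(J1 is unmatched in M, so the path is augmenting.)
Flipping edges along this path would increase |M| from 1 to 2.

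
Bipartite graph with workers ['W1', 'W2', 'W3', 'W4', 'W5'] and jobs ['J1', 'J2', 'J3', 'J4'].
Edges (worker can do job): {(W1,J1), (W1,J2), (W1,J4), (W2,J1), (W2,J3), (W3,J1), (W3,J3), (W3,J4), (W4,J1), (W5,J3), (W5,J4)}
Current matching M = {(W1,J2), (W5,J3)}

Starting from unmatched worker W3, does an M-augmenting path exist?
Yes: W3 → J4

An M-augmenting path alternates non-matching / matching edges, starting and ending at unmatched vertices.
Path: W3 → J4
(J4 is unmatched in M, so the path is augmenting.)
Flipping edges along this path would increase |M| from 2 to 3.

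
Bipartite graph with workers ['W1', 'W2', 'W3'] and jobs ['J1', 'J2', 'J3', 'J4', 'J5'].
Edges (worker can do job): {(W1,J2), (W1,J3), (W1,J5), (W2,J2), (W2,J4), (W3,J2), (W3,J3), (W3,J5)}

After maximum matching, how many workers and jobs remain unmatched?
Unmatched: 0 workers, 2 jobs

Maximum matching size: 3
Workers: 3 total, 3 matched, 0 unmatched
Jobs: 5 total, 3 matched, 2 unmatched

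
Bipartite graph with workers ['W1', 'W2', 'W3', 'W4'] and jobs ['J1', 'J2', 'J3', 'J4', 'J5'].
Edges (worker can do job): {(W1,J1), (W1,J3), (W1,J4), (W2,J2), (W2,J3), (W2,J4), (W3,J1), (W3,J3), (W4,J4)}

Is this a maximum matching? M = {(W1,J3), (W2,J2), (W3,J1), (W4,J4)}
Yes, size 4 is maximum

Proposed matching has size 4.
Maximum matching size for this graph: 4.

This is a maximum matching.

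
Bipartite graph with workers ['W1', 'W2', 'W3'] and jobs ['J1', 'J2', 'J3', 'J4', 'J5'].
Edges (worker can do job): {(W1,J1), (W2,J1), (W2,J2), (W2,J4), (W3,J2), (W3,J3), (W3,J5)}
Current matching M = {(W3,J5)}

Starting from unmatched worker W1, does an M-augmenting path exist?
Yes: W1 → J1

An M-augmenting path alternates non-matching / matching edges, starting and ending at unmatched vertices.
Path: W1 → J1
(J1 is unmatched in M, so the path is augmenting.)
Flipping edges along this path would increase |M| from 1 to 2.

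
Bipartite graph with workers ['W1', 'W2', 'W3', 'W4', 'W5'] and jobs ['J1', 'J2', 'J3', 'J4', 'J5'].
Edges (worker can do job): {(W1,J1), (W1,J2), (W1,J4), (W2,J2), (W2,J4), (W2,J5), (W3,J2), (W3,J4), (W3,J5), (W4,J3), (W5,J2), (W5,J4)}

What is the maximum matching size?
Maximum matching size = 5

Maximum matching: {(W1,J1), (W2,J5), (W3,J4), (W4,J3), (W5,J2)}
Size: 5

This assigns 5 workers to 5 distinct jobs.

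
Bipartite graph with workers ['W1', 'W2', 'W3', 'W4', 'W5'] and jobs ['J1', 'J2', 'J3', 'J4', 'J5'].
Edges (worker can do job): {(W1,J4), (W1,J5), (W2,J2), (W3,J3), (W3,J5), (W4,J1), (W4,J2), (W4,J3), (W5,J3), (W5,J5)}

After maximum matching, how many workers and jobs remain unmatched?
Unmatched: 0 workers, 0 jobs

Maximum matching size: 5
Workers: 5 total, 5 matched, 0 unmatched
Jobs: 5 total, 5 matched, 0 unmatched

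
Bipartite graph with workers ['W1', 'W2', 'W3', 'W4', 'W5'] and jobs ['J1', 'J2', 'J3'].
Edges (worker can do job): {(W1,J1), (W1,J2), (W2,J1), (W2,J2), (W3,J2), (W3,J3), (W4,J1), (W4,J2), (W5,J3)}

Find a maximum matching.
Matching: {(W1,J2), (W3,J3), (W4,J1)}

Maximum matching (size 3):
  W1 → J2
  W3 → J3
  W4 → J1

Each worker is assigned to at most one job, and each job to at most one worker.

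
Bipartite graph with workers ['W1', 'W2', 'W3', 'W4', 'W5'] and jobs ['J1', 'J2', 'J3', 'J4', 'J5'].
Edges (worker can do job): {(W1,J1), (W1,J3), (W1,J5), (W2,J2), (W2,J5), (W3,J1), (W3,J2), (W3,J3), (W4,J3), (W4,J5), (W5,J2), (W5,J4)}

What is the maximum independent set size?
Maximum independent set = 5

By König's theorem:
- Min vertex cover = Max matching = 5
- Max independent set = Total vertices - Min vertex cover
- Max independent set = 10 - 5 = 5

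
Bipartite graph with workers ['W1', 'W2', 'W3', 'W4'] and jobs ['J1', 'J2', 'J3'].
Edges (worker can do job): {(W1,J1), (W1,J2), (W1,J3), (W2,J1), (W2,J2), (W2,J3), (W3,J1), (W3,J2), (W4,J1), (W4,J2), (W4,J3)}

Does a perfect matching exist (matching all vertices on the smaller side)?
Yes, perfect matching exists (size 3)

Perfect matching: {(W1,J3), (W3,J1), (W4,J2)}
All 3 vertices on the smaller side are matched.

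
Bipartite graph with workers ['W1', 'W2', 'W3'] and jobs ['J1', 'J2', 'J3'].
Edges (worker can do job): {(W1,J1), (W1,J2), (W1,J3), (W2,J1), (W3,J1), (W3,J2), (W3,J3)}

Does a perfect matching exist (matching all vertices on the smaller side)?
Yes, perfect matching exists (size 3)

Perfect matching: {(W1,J2), (W2,J1), (W3,J3)}
All 3 vertices on the smaller side are matched.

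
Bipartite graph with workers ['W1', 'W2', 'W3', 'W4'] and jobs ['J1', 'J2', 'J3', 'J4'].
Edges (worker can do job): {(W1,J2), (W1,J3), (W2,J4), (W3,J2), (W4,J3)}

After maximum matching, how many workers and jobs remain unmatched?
Unmatched: 1 workers, 1 jobs

Maximum matching size: 3
Workers: 4 total, 3 matched, 1 unmatched
Jobs: 4 total, 3 matched, 1 unmatched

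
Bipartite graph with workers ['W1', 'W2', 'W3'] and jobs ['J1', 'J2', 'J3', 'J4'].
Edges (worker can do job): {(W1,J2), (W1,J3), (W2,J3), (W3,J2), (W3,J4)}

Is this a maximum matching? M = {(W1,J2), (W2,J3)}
No, size 2 is not maximum

Proposed matching has size 2.
Maximum matching size for this graph: 3.

This is NOT maximum - can be improved to size 3.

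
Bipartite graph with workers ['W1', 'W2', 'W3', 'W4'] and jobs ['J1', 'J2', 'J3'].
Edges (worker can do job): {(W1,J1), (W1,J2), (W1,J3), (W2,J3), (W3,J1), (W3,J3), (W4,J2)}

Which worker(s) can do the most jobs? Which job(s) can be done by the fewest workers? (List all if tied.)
Most versatile: W1 (3 jobs); Least covered: J1, J2 (2 workers)

Worker degrees (jobs they can do): W1:3, W2:1, W3:2, W4:1
Job degrees (workers who can do it): J1:2, J2:2, J3:3

Maximum worker degree is 3, achieved by: W1
Minimum job degree is 2, achieved by: J1, J2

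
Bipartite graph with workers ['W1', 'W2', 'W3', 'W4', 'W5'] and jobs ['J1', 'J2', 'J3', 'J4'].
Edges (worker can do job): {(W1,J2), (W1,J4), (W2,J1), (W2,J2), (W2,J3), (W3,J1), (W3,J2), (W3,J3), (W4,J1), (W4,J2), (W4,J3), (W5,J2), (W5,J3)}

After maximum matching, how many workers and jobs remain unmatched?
Unmatched: 1 workers, 0 jobs

Maximum matching size: 4
Workers: 5 total, 4 matched, 1 unmatched
Jobs: 4 total, 4 matched, 0 unmatched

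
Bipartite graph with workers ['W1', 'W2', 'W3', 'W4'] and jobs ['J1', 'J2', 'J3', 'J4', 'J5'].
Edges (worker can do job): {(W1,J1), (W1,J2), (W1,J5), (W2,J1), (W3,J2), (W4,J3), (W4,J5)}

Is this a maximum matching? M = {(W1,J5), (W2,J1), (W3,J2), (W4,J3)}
Yes, size 4 is maximum

Proposed matching has size 4.
Maximum matching size for this graph: 4.

This is a maximum matching.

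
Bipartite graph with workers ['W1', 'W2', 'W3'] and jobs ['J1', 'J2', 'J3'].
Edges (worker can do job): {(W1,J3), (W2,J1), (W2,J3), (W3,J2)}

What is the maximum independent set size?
Maximum independent set = 3

By König's theorem:
- Min vertex cover = Max matching = 3
- Max independent set = Total vertices - Min vertex cover
- Max independent set = 6 - 3 = 3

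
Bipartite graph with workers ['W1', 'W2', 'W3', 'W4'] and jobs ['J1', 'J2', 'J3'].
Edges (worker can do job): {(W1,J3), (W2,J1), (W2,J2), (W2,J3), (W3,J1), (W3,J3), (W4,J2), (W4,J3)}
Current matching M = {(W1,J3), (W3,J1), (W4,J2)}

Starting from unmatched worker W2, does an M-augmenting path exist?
No augmenting path from W2

Alternating search from W2 reaches jobs: {J1, J2, J3}.
Every reachable job is already matched in M, and following those matched edges back to workers exposes no further unvisited jobs.
No M-augmenting path from W2 exists.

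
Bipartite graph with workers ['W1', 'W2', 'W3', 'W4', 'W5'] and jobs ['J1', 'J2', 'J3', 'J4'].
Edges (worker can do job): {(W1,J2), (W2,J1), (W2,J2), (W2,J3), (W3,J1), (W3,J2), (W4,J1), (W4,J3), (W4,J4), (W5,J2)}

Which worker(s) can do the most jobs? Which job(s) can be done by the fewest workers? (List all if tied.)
Most versatile: W2, W4 (3 jobs); Least covered: J4 (1 workers)

Worker degrees (jobs they can do): W1:1, W2:3, W3:2, W4:3, W5:1
Job degrees (workers who can do it): J1:3, J2:4, J3:2, J4:1

Maximum worker degree is 3, achieved by: W2, W4
Minimum job degree is 1, achieved by: J4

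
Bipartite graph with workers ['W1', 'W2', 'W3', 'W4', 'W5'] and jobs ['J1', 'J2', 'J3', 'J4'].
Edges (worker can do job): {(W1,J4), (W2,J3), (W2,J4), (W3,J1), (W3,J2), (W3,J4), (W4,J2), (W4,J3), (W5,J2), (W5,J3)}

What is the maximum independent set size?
Maximum independent set = 5

By König's theorem:
- Min vertex cover = Max matching = 4
- Max independent set = Total vertices - Min vertex cover
- Max independent set = 9 - 4 = 5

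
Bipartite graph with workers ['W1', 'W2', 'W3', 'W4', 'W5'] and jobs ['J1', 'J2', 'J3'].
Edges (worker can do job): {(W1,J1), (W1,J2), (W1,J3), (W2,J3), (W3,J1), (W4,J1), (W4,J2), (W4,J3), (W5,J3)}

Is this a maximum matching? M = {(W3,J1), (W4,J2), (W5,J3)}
Yes, size 3 is maximum

Proposed matching has size 3.
Maximum matching size for this graph: 3.

This is a maximum matching.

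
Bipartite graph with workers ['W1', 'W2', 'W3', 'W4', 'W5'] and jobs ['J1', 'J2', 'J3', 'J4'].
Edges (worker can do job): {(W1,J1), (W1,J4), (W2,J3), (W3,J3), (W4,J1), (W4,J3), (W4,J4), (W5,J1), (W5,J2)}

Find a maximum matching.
Matching: {(W1,J1), (W3,J3), (W4,J4), (W5,J2)}

Maximum matching (size 4):
  W1 → J1
  W3 → J3
  W4 → J4
  W5 → J2

Each worker is assigned to at most one job, and each job to at most one worker.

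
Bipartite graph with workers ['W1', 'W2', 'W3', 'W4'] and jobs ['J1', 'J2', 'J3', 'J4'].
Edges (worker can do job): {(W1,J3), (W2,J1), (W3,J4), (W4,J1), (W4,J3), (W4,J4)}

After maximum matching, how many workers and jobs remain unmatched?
Unmatched: 1 workers, 1 jobs

Maximum matching size: 3
Workers: 4 total, 3 matched, 1 unmatched
Jobs: 4 total, 3 matched, 1 unmatched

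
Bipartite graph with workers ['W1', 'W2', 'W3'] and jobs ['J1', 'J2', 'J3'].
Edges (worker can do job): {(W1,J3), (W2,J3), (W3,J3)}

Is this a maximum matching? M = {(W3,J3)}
Yes, size 1 is maximum

Proposed matching has size 1.
Maximum matching size for this graph: 1.

This is a maximum matching.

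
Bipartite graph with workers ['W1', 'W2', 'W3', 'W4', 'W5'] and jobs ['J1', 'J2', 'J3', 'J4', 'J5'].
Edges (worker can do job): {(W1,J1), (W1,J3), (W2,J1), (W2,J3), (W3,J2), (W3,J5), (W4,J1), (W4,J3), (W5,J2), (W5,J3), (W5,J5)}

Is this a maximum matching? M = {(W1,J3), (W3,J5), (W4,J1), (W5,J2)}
Yes, size 4 is maximum

Proposed matching has size 4.
Maximum matching size for this graph: 4.

This is a maximum matching.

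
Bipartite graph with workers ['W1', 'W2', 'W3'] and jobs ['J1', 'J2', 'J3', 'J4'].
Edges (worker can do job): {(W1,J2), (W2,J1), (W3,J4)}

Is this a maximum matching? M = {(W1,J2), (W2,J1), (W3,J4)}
Yes, size 3 is maximum

Proposed matching has size 3.
Maximum matching size for this graph: 3.

This is a maximum matching.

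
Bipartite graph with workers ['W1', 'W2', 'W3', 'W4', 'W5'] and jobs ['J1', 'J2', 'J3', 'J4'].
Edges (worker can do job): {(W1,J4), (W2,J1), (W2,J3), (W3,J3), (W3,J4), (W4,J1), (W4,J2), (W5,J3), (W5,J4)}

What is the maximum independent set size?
Maximum independent set = 5

By König's theorem:
- Min vertex cover = Max matching = 4
- Max independent set = Total vertices - Min vertex cover
- Max independent set = 9 - 4 = 5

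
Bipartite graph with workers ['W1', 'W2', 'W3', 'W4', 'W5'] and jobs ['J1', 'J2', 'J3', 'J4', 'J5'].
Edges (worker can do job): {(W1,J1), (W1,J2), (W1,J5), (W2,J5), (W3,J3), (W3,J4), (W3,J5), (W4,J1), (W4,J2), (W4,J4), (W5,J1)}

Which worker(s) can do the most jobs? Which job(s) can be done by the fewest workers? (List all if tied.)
Most versatile: W1, W3, W4 (3 jobs); Least covered: J3 (1 workers)

Worker degrees (jobs they can do): W1:3, W2:1, W3:3, W4:3, W5:1
Job degrees (workers who can do it): J1:3, J2:2, J3:1, J4:2, J5:3

Maximum worker degree is 3, achieved by: W1, W3, W4
Minimum job degree is 1, achieved by: J3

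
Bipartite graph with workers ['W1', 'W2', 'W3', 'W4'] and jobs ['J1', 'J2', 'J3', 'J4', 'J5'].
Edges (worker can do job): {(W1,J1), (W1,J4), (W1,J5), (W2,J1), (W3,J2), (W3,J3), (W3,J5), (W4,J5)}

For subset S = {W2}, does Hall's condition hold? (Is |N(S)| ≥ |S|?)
Yes: |N(S)| = 1, |S| = 1

Subset S = {W2}
Neighbors N(S) = {J1}

|N(S)| = 1, |S| = 1
Hall's condition: |N(S)| ≥ |S| is satisfied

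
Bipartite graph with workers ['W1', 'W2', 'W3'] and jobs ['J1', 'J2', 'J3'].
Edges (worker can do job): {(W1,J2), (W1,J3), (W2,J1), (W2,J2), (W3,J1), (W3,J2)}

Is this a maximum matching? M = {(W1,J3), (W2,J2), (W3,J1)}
Yes, size 3 is maximum

Proposed matching has size 3.
Maximum matching size for this graph: 3.

This is a maximum matching.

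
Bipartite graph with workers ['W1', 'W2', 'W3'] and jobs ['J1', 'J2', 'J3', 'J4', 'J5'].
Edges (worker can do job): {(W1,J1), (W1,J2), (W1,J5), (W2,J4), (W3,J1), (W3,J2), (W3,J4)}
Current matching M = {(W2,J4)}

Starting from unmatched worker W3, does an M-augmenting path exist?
Yes: W3 → J1

An M-augmenting path alternates non-matching / matching edges, starting and ending at unmatched vertices.
Path: W3 → J1
(J1 is unmatched in M, so the path is augmenting.)
Flipping edges along this path would increase |M| from 1 to 2.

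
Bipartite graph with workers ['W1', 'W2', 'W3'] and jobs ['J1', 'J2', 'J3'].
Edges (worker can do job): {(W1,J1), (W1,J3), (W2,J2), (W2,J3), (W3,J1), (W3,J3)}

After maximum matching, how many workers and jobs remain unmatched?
Unmatched: 0 workers, 0 jobs

Maximum matching size: 3
Workers: 3 total, 3 matched, 0 unmatched
Jobs: 3 total, 3 matched, 0 unmatched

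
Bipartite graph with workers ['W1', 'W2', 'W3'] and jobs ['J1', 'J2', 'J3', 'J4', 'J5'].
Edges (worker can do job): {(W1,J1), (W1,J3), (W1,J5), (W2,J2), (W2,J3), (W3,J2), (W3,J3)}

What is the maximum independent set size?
Maximum independent set = 5

By König's theorem:
- Min vertex cover = Max matching = 3
- Max independent set = Total vertices - Min vertex cover
- Max independent set = 8 - 3 = 5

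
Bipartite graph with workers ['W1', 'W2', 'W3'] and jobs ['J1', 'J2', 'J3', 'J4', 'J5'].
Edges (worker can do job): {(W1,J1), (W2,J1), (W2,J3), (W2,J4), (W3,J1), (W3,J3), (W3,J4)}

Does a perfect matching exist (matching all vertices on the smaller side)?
Yes, perfect matching exists (size 3)

Perfect matching: {(W1,J1), (W2,J4), (W3,J3)}
All 3 vertices on the smaller side are matched.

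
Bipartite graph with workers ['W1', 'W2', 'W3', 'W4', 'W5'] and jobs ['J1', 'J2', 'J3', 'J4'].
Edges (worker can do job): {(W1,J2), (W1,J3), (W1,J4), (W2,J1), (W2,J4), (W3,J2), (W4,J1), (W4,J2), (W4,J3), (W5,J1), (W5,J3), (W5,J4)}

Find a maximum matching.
Matching: {(W2,J1), (W3,J2), (W4,J3), (W5,J4)}

Maximum matching (size 4):
  W2 → J1
  W3 → J2
  W4 → J3
  W5 → J4

Each worker is assigned to at most one job, and each job to at most one worker.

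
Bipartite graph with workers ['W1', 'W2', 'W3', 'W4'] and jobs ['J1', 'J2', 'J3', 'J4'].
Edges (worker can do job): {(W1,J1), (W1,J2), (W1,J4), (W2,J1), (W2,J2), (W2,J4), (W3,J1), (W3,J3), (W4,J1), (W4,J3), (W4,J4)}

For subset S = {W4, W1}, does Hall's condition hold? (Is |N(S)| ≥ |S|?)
Yes: |N(S)| = 4, |S| = 2

Subset S = {W4, W1}
Neighbors N(S) = {J1, J2, J3, J4}

|N(S)| = 4, |S| = 2
Hall's condition: |N(S)| ≥ |S| is satisfied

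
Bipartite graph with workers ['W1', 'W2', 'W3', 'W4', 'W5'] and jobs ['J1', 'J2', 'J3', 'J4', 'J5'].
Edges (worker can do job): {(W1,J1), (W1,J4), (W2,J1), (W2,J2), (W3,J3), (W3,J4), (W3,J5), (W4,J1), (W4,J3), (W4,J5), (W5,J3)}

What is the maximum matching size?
Maximum matching size = 5

Maximum matching: {(W1,J4), (W2,J2), (W3,J5), (W4,J1), (W5,J3)}
Size: 5

This assigns 5 workers to 5 distinct jobs.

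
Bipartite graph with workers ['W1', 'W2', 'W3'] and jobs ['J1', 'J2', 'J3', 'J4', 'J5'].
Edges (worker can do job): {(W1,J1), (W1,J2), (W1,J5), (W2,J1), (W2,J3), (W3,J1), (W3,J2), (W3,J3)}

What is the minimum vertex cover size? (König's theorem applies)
Minimum vertex cover size = 3

By König's theorem: in bipartite graphs,
min vertex cover = max matching = 3

Maximum matching has size 3, so minimum vertex cover also has size 3.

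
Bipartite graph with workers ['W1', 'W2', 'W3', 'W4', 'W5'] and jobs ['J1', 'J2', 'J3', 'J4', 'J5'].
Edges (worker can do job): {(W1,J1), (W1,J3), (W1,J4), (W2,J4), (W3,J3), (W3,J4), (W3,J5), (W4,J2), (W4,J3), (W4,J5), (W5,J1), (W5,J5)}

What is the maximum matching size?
Maximum matching size = 5

Maximum matching: {(W1,J1), (W2,J4), (W3,J3), (W4,J2), (W5,J5)}
Size: 5

This assigns 5 workers to 5 distinct jobs.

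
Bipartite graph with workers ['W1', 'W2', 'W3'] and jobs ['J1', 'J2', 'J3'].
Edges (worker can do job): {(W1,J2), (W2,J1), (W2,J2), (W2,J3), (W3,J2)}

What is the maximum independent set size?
Maximum independent set = 4

By König's theorem:
- Min vertex cover = Max matching = 2
- Max independent set = Total vertices - Min vertex cover
- Max independent set = 6 - 2 = 4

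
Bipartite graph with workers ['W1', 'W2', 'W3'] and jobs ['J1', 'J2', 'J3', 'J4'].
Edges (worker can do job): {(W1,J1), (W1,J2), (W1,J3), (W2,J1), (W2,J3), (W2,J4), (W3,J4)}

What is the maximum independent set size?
Maximum independent set = 4

By König's theorem:
- Min vertex cover = Max matching = 3
- Max independent set = Total vertices - Min vertex cover
- Max independent set = 7 - 3 = 4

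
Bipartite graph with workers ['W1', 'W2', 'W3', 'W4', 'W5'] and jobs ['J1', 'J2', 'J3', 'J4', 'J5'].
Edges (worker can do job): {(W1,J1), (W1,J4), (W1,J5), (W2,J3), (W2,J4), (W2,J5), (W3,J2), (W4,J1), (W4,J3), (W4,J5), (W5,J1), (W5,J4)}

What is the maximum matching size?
Maximum matching size = 5

Maximum matching: {(W1,J5), (W2,J3), (W3,J2), (W4,J1), (W5,J4)}
Size: 5

This assigns 5 workers to 5 distinct jobs.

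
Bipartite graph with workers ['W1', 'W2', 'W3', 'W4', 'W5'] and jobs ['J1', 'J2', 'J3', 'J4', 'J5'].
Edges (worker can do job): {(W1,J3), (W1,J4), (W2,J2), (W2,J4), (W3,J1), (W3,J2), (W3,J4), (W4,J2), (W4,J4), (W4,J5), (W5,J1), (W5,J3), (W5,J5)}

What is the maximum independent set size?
Maximum independent set = 5

By König's theorem:
- Min vertex cover = Max matching = 5
- Max independent set = Total vertices - Min vertex cover
- Max independent set = 10 - 5 = 5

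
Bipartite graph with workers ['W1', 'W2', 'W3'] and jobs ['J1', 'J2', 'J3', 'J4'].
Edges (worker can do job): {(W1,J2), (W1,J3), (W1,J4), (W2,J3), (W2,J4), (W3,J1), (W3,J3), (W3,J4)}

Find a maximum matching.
Matching: {(W1,J4), (W2,J3), (W3,J1)}

Maximum matching (size 3):
  W1 → J4
  W2 → J3
  W3 → J1

Each worker is assigned to at most one job, and each job to at most one worker.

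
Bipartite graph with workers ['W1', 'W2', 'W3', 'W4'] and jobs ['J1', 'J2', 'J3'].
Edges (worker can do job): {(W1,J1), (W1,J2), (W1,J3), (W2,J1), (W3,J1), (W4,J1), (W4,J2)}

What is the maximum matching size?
Maximum matching size = 3

Maximum matching: {(W1,J3), (W3,J1), (W4,J2)}
Size: 3

This assigns 3 workers to 3 distinct jobs.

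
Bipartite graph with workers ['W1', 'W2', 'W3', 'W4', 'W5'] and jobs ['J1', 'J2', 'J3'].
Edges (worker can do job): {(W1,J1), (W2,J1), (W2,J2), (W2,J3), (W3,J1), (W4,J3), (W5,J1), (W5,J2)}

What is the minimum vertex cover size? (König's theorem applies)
Minimum vertex cover size = 3

By König's theorem: in bipartite graphs,
min vertex cover = max matching = 3

Maximum matching has size 3, so minimum vertex cover also has size 3.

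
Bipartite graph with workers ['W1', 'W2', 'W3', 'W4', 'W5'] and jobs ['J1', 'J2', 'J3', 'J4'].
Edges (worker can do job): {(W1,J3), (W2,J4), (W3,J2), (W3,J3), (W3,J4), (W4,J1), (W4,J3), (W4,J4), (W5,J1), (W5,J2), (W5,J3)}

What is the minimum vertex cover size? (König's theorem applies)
Minimum vertex cover size = 4

By König's theorem: in bipartite graphs,
min vertex cover = max matching = 4

Maximum matching has size 4, so minimum vertex cover also has size 4.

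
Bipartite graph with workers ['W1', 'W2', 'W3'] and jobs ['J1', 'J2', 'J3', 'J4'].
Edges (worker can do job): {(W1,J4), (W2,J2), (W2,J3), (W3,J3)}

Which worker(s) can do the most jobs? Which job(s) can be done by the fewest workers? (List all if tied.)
Most versatile: W2 (2 jobs); Least covered: J1 (0 workers)

Worker degrees (jobs they can do): W1:1, W2:2, W3:1
Job degrees (workers who can do it): J1:0, J2:1, J3:2, J4:1

Maximum worker degree is 2, achieved by: W2
Minimum job degree is 0, achieved by: J1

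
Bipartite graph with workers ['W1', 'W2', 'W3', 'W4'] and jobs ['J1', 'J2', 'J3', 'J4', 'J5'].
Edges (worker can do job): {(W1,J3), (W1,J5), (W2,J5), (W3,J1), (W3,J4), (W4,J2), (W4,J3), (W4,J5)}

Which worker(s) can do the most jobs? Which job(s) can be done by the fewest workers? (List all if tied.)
Most versatile: W4 (3 jobs); Least covered: J1, J2, J4 (1 workers)

Worker degrees (jobs they can do): W1:2, W2:1, W3:2, W4:3
Job degrees (workers who can do it): J1:1, J2:1, J3:2, J4:1, J5:3

Maximum worker degree is 3, achieved by: W4
Minimum job degree is 1, achieved by: J1, J2, J4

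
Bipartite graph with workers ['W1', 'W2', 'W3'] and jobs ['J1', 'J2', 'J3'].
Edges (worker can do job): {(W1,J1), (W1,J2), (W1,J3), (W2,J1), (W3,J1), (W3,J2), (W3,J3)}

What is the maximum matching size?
Maximum matching size = 3

Maximum matching: {(W1,J2), (W2,J1), (W3,J3)}
Size: 3

This assigns 3 workers to 3 distinct jobs.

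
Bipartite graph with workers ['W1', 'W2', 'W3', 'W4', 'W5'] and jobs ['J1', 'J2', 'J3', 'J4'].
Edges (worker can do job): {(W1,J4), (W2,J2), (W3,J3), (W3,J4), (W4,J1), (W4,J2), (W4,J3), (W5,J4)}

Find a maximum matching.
Matching: {(W2,J2), (W3,J3), (W4,J1), (W5,J4)}

Maximum matching (size 4):
  W2 → J2
  W3 → J3
  W4 → J1
  W5 → J4

Each worker is assigned to at most one job, and each job to at most one worker.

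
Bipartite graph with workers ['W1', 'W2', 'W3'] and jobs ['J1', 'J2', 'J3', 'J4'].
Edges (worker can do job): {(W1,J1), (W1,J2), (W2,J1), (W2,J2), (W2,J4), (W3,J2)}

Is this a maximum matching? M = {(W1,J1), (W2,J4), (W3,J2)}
Yes, size 3 is maximum

Proposed matching has size 3.
Maximum matching size for this graph: 3.

This is a maximum matching.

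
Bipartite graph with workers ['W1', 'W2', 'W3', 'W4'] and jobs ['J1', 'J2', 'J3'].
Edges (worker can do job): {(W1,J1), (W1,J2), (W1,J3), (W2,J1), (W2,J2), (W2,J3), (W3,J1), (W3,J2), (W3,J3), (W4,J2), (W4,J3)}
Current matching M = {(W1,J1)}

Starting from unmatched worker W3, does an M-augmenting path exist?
Yes: W3 → J3

An M-augmenting path alternates non-matching / matching edges, starting and ending at unmatched vertices.
Path: W3 → J3
(J3 is unmatched in M, so the path is augmenting.)
Flipping edges along this path would increase |M| from 1 to 2.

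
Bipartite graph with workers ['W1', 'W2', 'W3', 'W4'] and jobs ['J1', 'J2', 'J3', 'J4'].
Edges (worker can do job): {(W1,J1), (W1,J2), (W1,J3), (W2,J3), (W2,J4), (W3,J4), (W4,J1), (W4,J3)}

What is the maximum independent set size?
Maximum independent set = 4

By König's theorem:
- Min vertex cover = Max matching = 4
- Max independent set = Total vertices - Min vertex cover
- Max independent set = 8 - 4 = 4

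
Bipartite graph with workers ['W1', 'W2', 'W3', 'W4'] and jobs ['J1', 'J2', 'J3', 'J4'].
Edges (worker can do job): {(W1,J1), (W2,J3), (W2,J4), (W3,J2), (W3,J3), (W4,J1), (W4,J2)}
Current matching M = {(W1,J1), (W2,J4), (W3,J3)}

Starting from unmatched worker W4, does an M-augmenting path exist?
Yes: W4 → J2

An M-augmenting path alternates non-matching / matching edges, starting and ending at unmatched vertices.
Path: W4 → J2
(J2 is unmatched in M, so the path is augmenting.)
Flipping edges along this path would increase |M| from 3 to 4.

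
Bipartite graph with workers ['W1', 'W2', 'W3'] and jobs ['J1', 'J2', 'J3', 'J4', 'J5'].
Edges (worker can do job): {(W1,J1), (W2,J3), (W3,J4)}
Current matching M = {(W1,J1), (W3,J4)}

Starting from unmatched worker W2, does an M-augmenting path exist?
Yes: W2 → J3

An M-augmenting path alternates non-matching / matching edges, starting and ending at unmatched vertices.
Path: W2 → J3
(J3 is unmatched in M, so the path is augmenting.)
Flipping edges along this path would increase |M| from 2 to 3.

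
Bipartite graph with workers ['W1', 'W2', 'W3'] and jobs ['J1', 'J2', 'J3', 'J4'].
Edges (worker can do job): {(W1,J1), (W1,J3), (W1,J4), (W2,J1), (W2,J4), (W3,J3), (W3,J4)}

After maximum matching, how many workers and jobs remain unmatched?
Unmatched: 0 workers, 1 jobs

Maximum matching size: 3
Workers: 3 total, 3 matched, 0 unmatched
Jobs: 4 total, 3 matched, 1 unmatched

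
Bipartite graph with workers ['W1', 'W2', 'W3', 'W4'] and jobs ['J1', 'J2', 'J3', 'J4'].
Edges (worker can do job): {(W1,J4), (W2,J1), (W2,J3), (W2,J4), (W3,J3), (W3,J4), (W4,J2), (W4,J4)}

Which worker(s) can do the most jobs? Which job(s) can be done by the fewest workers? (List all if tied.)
Most versatile: W2 (3 jobs); Least covered: J1, J2 (1 workers)

Worker degrees (jobs they can do): W1:1, W2:3, W3:2, W4:2
Job degrees (workers who can do it): J1:1, J2:1, J3:2, J4:4

Maximum worker degree is 3, achieved by: W2
Minimum job degree is 1, achieved by: J1, J2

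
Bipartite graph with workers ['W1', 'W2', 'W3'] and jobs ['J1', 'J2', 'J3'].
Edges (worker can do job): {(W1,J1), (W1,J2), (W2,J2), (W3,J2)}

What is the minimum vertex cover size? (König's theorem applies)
Minimum vertex cover size = 2

By König's theorem: in bipartite graphs,
min vertex cover = max matching = 2

Maximum matching has size 2, so minimum vertex cover also has size 2.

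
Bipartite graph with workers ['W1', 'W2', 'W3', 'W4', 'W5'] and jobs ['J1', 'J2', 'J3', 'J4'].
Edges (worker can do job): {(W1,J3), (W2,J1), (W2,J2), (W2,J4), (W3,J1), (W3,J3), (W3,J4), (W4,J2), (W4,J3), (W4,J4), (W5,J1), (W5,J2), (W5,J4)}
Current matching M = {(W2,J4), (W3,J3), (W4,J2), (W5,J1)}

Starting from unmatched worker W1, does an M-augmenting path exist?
No augmenting path from W1

Alternating search from W1 reaches jobs: {J1, J2, J3, J4}.
Every reachable job is already matched in M, and following those matched edges back to workers exposes no further unvisited jobs.
No M-augmenting path from W1 exists.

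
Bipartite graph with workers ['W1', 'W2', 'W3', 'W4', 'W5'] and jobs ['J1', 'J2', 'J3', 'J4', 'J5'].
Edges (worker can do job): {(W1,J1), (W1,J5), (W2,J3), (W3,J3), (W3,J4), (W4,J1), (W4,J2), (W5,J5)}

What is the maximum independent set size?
Maximum independent set = 5

By König's theorem:
- Min vertex cover = Max matching = 5
- Max independent set = Total vertices - Min vertex cover
- Max independent set = 10 - 5 = 5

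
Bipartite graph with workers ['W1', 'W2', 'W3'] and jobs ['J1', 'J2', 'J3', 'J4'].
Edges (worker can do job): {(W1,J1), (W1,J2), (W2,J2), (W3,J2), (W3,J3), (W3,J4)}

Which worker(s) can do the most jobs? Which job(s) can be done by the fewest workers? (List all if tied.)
Most versatile: W3 (3 jobs); Least covered: J1, J3, J4 (1 workers)

Worker degrees (jobs they can do): W1:2, W2:1, W3:3
Job degrees (workers who can do it): J1:1, J2:3, J3:1, J4:1

Maximum worker degree is 3, achieved by: W3
Minimum job degree is 1, achieved by: J1, J3, J4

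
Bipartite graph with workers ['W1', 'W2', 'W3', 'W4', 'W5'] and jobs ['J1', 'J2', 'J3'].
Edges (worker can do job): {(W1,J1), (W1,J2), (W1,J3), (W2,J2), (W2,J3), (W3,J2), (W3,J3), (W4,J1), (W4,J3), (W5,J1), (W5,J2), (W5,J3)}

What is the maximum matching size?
Maximum matching size = 3

Maximum matching: {(W3,J2), (W4,J3), (W5,J1)}
Size: 3

This assigns 3 workers to 3 distinct jobs.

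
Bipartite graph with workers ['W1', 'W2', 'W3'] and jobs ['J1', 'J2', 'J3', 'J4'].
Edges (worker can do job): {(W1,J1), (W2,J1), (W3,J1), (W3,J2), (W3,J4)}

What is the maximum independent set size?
Maximum independent set = 5

By König's theorem:
- Min vertex cover = Max matching = 2
- Max independent set = Total vertices - Min vertex cover
- Max independent set = 7 - 2 = 5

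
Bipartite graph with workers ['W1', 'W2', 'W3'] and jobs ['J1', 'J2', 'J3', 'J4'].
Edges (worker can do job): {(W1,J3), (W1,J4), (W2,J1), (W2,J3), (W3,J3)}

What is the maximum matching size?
Maximum matching size = 3

Maximum matching: {(W1,J4), (W2,J1), (W3,J3)}
Size: 3

This assigns 3 workers to 3 distinct jobs.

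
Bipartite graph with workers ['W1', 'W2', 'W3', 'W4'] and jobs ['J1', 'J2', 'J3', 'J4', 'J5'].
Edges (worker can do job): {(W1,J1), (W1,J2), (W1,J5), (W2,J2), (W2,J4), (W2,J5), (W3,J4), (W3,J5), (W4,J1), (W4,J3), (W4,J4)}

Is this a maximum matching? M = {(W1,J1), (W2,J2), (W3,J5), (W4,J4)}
Yes, size 4 is maximum

Proposed matching has size 4.
Maximum matching size for this graph: 4.

This is a maximum matching.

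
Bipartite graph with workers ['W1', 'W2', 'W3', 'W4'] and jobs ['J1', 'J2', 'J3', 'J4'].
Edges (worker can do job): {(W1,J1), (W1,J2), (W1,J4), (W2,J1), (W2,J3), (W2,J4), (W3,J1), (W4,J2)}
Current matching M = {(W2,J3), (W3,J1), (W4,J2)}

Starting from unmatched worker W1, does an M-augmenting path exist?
Yes: W1 → J4

An M-augmenting path alternates non-matching / matching edges, starting and ending at unmatched vertices.
Path: W1 → J4
(J4 is unmatched in M, so the path is augmenting.)
Flipping edges along this path would increase |M| from 3 to 4.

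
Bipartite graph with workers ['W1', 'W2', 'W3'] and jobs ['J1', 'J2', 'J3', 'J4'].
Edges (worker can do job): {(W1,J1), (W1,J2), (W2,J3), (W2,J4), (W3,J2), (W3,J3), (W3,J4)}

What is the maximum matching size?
Maximum matching size = 3

Maximum matching: {(W1,J1), (W2,J3), (W3,J2)}
Size: 3

This assigns 3 workers to 3 distinct jobs.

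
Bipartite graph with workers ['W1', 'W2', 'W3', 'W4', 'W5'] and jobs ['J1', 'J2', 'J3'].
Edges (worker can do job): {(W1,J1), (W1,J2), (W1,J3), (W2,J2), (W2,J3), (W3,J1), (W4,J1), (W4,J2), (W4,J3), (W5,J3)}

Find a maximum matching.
Matching: {(W3,J1), (W4,J2), (W5,J3)}

Maximum matching (size 3):
  W3 → J1
  W4 → J2
  W5 → J3

Each worker is assigned to at most one job, and each job to at most one worker.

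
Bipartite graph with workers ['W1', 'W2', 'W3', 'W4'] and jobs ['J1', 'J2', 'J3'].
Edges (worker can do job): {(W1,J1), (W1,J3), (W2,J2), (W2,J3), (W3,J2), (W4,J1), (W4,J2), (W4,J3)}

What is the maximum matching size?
Maximum matching size = 3

Maximum matching: {(W1,J3), (W3,J2), (W4,J1)}
Size: 3

This assigns 3 workers to 3 distinct jobs.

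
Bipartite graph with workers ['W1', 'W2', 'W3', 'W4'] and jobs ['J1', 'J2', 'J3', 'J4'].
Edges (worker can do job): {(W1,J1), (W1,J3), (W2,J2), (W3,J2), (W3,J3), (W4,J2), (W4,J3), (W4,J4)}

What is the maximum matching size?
Maximum matching size = 4

Maximum matching: {(W1,J1), (W2,J2), (W3,J3), (W4,J4)}
Size: 4

This assigns 4 workers to 4 distinct jobs.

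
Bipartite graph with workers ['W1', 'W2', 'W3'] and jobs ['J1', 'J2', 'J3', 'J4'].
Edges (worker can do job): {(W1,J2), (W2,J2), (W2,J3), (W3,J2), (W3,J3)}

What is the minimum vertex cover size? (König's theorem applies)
Minimum vertex cover size = 2

By König's theorem: in bipartite graphs,
min vertex cover = max matching = 2

Maximum matching has size 2, so minimum vertex cover also has size 2.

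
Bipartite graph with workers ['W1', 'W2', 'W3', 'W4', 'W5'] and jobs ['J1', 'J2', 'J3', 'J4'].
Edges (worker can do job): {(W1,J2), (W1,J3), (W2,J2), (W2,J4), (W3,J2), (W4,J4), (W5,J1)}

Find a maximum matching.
Matching: {(W1,J3), (W3,J2), (W4,J4), (W5,J1)}

Maximum matching (size 4):
  W1 → J3
  W3 → J2
  W4 → J4
  W5 → J1

Each worker is assigned to at most one job, and each job to at most one worker.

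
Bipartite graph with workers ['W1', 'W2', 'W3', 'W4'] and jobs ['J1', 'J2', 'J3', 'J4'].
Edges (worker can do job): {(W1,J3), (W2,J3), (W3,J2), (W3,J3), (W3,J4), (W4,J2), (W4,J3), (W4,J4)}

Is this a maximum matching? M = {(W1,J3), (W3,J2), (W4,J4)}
Yes, size 3 is maximum

Proposed matching has size 3.
Maximum matching size for this graph: 3.

This is a maximum matching.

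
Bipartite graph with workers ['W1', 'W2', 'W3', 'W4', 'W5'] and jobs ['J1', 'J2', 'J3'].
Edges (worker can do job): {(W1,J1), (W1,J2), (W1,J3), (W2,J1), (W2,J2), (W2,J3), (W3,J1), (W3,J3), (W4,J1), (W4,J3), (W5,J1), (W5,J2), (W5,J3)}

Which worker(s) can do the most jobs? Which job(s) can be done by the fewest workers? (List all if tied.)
Most versatile: W1, W2, W5 (3 jobs); Least covered: J2 (3 workers)

Worker degrees (jobs they can do): W1:3, W2:3, W3:2, W4:2, W5:3
Job degrees (workers who can do it): J1:5, J2:3, J3:5

Maximum worker degree is 3, achieved by: W1, W2, W5
Minimum job degree is 3, achieved by: J2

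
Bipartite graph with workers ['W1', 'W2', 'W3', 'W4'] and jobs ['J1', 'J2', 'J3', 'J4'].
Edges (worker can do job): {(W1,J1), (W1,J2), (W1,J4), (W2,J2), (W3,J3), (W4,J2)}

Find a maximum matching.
Matching: {(W1,J4), (W3,J3), (W4,J2)}

Maximum matching (size 3):
  W1 → J4
  W3 → J3
  W4 → J2

Each worker is assigned to at most one job, and each job to at most one worker.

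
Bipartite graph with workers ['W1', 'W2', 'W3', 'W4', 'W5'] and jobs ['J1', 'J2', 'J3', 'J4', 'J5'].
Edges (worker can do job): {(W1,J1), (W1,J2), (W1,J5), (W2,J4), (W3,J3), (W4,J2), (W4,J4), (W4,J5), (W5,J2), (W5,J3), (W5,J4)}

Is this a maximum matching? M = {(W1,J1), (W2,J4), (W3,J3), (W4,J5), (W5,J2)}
Yes, size 5 is maximum

Proposed matching has size 5.
Maximum matching size for this graph: 5.

This is a maximum matching.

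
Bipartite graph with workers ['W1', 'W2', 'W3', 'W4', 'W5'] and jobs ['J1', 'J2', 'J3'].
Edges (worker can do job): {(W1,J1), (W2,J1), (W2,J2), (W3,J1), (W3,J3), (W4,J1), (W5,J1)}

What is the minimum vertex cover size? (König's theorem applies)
Minimum vertex cover size = 3

By König's theorem: in bipartite graphs,
min vertex cover = max matching = 3

Maximum matching has size 3, so minimum vertex cover also has size 3.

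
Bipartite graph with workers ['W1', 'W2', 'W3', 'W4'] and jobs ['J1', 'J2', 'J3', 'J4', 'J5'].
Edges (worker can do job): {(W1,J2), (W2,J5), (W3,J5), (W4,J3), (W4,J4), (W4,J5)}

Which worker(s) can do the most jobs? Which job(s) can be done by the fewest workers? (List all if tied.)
Most versatile: W4 (3 jobs); Least covered: J1 (0 workers)

Worker degrees (jobs they can do): W1:1, W2:1, W3:1, W4:3
Job degrees (workers who can do it): J1:0, J2:1, J3:1, J4:1, J5:3

Maximum worker degree is 3, achieved by: W4
Minimum job degree is 0, achieved by: J1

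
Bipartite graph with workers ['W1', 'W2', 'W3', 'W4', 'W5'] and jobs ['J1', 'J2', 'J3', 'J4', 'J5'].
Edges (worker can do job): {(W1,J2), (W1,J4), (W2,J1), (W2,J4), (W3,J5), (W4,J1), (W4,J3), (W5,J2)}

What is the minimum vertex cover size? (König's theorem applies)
Minimum vertex cover size = 5

By König's theorem: in bipartite graphs,
min vertex cover = max matching = 5

Maximum matching has size 5, so minimum vertex cover also has size 5.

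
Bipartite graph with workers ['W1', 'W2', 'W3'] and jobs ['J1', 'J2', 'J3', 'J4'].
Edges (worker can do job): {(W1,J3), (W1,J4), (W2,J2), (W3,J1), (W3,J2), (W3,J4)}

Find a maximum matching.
Matching: {(W1,J4), (W2,J2), (W3,J1)}

Maximum matching (size 3):
  W1 → J4
  W2 → J2
  W3 → J1

Each worker is assigned to at most one job, and each job to at most one worker.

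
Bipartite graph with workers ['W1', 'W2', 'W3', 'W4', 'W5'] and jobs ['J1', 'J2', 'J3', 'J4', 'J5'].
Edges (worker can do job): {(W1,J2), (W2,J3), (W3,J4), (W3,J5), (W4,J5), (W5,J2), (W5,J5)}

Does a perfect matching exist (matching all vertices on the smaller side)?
No, maximum matching has size 4 < 5

Maximum matching has size 4, need 5 for perfect matching.
Unmatched workers: ['W1']
Unmatched jobs: ['J1']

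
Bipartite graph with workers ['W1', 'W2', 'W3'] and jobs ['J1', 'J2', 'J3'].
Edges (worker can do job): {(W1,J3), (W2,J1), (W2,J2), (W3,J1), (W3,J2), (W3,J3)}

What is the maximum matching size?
Maximum matching size = 3

Maximum matching: {(W1,J3), (W2,J1), (W3,J2)}
Size: 3

This assigns 3 workers to 3 distinct jobs.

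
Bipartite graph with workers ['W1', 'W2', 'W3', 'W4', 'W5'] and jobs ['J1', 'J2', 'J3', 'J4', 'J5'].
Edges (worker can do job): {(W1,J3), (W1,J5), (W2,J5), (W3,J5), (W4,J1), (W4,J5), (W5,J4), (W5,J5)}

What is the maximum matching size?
Maximum matching size = 4

Maximum matching: {(W1,J3), (W3,J5), (W4,J1), (W5,J4)}
Size: 4

This assigns 4 workers to 4 distinct jobs.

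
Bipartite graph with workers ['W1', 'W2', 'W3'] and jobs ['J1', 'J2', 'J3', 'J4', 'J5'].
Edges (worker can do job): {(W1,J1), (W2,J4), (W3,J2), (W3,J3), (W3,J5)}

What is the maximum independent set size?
Maximum independent set = 5

By König's theorem:
- Min vertex cover = Max matching = 3
- Max independent set = Total vertices - Min vertex cover
- Max independent set = 8 - 3 = 5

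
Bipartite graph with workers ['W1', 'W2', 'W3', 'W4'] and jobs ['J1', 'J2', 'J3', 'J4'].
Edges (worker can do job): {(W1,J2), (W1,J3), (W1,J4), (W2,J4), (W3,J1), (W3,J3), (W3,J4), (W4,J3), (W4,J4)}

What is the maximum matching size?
Maximum matching size = 4

Maximum matching: {(W1,J2), (W2,J4), (W3,J1), (W4,J3)}
Size: 4

This assigns 4 workers to 4 distinct jobs.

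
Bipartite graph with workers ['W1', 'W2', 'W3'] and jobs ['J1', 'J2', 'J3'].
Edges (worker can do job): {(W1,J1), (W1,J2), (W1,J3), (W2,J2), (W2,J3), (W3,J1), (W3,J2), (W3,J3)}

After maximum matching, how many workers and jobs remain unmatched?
Unmatched: 0 workers, 0 jobs

Maximum matching size: 3
Workers: 3 total, 3 matched, 0 unmatched
Jobs: 3 total, 3 matched, 0 unmatched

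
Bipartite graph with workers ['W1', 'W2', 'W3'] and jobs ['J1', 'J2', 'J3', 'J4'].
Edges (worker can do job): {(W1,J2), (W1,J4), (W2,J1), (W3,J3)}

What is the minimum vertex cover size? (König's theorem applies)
Minimum vertex cover size = 3

By König's theorem: in bipartite graphs,
min vertex cover = max matching = 3

Maximum matching has size 3, so minimum vertex cover also has size 3.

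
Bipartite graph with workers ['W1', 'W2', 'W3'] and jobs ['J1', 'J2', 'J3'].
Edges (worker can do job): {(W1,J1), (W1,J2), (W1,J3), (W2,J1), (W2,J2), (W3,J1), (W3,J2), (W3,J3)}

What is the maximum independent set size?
Maximum independent set = 3

By König's theorem:
- Min vertex cover = Max matching = 3
- Max independent set = Total vertices - Min vertex cover
- Max independent set = 6 - 3 = 3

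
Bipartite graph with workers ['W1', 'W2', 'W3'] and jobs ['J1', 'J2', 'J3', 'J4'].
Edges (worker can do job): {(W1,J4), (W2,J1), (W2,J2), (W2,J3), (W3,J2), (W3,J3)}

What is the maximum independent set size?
Maximum independent set = 4

By König's theorem:
- Min vertex cover = Max matching = 3
- Max independent set = Total vertices - Min vertex cover
- Max independent set = 7 - 3 = 4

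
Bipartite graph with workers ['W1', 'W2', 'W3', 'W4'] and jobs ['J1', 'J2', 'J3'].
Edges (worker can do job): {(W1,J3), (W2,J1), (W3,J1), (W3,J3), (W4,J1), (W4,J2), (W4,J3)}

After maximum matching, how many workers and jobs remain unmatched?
Unmatched: 1 workers, 0 jobs

Maximum matching size: 3
Workers: 4 total, 3 matched, 1 unmatched
Jobs: 3 total, 3 matched, 0 unmatched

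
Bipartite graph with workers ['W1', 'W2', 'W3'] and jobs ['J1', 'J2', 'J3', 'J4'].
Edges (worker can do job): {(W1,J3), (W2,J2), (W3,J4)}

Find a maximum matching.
Matching: {(W1,J3), (W2,J2), (W3,J4)}

Maximum matching (size 3):
  W1 → J3
  W2 → J2
  W3 → J4

Each worker is assigned to at most one job, and each job to at most one worker.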